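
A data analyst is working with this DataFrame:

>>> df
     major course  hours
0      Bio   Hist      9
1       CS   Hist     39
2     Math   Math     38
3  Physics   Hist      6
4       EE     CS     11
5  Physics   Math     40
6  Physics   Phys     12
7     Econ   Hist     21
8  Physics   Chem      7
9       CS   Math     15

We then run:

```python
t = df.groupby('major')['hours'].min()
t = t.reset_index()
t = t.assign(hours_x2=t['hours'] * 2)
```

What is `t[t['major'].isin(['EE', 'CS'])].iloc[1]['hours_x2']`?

group by major, min of hours:
major
Bio         9
CS         15
EE         11
Econ       21
Math       38
Physics     6
Name: hours, dtype: int64
reset_index():
     major  hours
0      Bio      9
1       CS     15
2       EE     11
3     Econ     21
4     Math     38
5  Physics      6
add column hours_x2 = t['hours'] * 2:
     major  hours  hours_x2
0      Bio      9        18
1       CS     15        30
2       EE     11        22
3     Econ     21        42
4     Math     38        76
5  Physics      6        12
filter rows where major in ['EE', 'CS']:
  major  hours  hours_x2
1    CS     15        30
2    EE     11        22
Finally, value at position 1, column 'hours_x2' = 22.

22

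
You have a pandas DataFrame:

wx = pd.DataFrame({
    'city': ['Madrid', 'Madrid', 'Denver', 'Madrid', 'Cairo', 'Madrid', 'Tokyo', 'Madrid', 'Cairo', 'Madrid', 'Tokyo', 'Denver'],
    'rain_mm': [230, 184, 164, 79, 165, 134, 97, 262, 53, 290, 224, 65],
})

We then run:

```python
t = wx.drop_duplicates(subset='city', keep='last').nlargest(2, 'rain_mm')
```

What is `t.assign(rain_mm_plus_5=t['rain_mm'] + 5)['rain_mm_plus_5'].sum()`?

drop duplicate city (keep=last):
      city  rain_mm
8    Cairo       53
9   Madrid      290
10   Tokyo      224
11  Denver       65
take 2 rows with largest rain_mm:
      city  rain_mm
9   Madrid      290
10   Tokyo      224
add column rain_mm_plus_5 = t['rain_mm'] + 5:
      city  rain_mm  rain_mm_plus_5
9   Madrid      290             295
10   Tokyo      224             229
sum of column 'rain_mm_plus_5' → 524

524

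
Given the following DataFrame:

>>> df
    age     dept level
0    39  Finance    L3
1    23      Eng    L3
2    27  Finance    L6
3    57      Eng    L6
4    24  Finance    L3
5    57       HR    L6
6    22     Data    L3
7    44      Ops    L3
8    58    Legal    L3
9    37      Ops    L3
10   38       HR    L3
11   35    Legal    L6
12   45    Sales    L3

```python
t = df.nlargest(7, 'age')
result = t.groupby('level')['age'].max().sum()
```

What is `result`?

take 7 rows with largest age:
    age     dept level
8    58    Legal    L3
3    57      Eng    L6
5    57       HR    L6
12   45    Sales    L3
7    44      Ops    L3
0    39  Finance    L3
10   38       HR    L3
group by level, max of age:
level
L3    58
L6    57
Name: age, dtype: int64
So sum() = 115.

115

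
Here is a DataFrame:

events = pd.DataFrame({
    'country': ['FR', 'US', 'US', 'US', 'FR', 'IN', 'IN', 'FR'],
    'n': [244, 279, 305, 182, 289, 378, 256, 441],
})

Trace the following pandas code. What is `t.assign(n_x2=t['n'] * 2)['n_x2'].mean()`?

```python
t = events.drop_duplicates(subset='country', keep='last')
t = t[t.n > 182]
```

drop duplicate country (keep=last):
  country    n
3      US  182
6      IN  256
7      FR  441
filter rows where n > 182:
  country    n
6      IN  256
7      FR  441
add column n_x2 = t['n'] * 2:
  country    n  n_x2
6      IN  256   512
7      FR  441   882
mean of column 'n_x2' → 697.0

697.0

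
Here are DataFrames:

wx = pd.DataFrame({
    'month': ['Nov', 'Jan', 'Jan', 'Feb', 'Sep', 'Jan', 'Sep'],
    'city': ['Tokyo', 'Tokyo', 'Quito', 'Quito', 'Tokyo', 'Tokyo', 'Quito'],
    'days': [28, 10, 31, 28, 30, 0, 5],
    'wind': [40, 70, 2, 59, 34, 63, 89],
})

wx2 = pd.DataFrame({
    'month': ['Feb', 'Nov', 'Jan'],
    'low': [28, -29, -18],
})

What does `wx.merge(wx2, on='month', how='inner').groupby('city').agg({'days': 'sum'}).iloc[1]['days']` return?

38

merge on 'month' (how='inner') → 5 rows:
  month   city  days  wind  low
0   Nov  Tokyo    28    40  -29
1   Jan  Tokyo    10    70  -18
2   Jan  Quito    31     2  -18
3   Feb  Quito    28    59   28
4   Jan  Tokyo     0    63  -18
group by city, sum of days:
       days
city       
Quito    59
Tokyo    38
So iloc[1]['days'] = 38.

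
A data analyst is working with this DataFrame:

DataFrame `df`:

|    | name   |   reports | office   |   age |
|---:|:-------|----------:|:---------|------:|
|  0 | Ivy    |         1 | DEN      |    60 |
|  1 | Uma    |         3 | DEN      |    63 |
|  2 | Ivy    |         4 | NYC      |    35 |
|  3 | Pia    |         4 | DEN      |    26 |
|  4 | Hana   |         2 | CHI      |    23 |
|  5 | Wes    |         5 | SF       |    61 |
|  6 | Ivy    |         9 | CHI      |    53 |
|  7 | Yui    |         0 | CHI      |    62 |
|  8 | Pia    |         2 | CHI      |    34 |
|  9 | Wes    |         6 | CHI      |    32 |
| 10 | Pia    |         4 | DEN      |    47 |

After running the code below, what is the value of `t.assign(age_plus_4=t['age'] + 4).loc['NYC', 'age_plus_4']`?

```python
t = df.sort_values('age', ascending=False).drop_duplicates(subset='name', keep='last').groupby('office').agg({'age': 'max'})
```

39

sort by age descending:
    name  reports office  age
1    Uma        3    DEN   63
7    Yui        0    CHI   62
5    Wes        5     SF   61
0    Ivy        1    DEN   60
6    Ivy        9    CHI   53
10   Pia        4    DEN   47
2    Ivy        4    NYC   35
8    Pia        2    CHI   34
9    Wes        6    CHI   32
3    Pia        4    DEN   26
4   Hana        2    CHI   23
drop duplicate name (keep=last):
   name  reports office  age
1   Uma        3    DEN   63
7   Yui        0    CHI   62
2   Ivy        4    NYC   35
9   Wes        6    CHI   32
3   Pia        4    DEN   26
4  Hana        2    CHI   23
group by office, max of age:
        age
office     
CHI      62
DEN      63
NYC      35
add column age_plus_4 = t['age'] + 4:
        age  age_plus_4
office                 
CHI      62          66
DEN      63          67
NYC      35          39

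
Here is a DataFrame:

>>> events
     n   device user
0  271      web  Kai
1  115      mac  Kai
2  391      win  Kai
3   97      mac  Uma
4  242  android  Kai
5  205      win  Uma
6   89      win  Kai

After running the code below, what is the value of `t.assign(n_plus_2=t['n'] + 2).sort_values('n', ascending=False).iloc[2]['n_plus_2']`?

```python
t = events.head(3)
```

take first 3 rows:
     n device user
0  271    web  Kai
1  115    mac  Kai
2  391    win  Kai
add column n_plus_2 = t['n'] + 2:
     n device user  n_plus_2
0  271    web  Kai       273
1  115    mac  Kai       117
2  391    win  Kai       393
sort by n descending:
     n device user  n_plus_2
2  391    win  Kai       393
0  271    web  Kai       273
1  115    mac  Kai       117
value at position 2, column 'n_plus_2' → 117

117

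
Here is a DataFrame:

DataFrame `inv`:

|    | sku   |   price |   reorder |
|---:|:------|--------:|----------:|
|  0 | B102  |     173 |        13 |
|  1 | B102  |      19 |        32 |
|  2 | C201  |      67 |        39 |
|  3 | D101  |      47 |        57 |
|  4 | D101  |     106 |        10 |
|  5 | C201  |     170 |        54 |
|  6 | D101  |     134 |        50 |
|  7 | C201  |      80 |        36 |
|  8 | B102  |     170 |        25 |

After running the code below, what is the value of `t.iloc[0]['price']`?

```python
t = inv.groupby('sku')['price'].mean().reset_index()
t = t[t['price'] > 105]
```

group by sku, mean of price:
sku
B102    120.666667
C201    105.666667
D101     95.666667
Name: price, dtype: float64
reset_index():
    sku       price
0  B102  120.666667
1  C201  105.666667
2  D101   95.666667
filter rows where price > 105:
    sku       price
0  B102  120.666667
1  C201  105.666667

120.666666667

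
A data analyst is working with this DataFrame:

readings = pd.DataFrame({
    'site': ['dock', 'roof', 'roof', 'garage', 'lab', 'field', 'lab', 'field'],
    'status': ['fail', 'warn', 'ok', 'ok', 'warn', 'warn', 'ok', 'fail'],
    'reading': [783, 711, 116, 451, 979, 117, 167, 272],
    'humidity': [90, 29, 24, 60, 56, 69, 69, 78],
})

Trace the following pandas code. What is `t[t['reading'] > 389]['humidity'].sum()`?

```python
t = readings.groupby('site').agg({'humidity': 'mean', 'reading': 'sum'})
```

239.0

group by site: mean(humidity), sum(reading):
        humidity  reading
site                     
dock        90.0      783
field       73.5      389
garage      60.0      451
lab         62.5     1146
roof        26.5      827
filter rows where reading > 389:
        humidity  reading
site                     
dock        90.0      783
garage      60.0      451
lab         62.5     1146
roof        26.5      827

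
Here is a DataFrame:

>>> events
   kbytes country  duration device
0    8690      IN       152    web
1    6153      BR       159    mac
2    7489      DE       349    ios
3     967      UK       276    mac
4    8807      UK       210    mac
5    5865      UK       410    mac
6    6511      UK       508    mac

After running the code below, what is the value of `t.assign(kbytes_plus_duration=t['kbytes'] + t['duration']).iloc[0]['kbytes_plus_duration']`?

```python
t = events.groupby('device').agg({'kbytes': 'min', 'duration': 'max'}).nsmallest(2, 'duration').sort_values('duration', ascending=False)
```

7838

group by device: min(kbytes), max(duration):
        kbytes  duration
device                  
ios       7489       349
mac        967       508
web       8690       152
take 2 rows with smallest duration:
        kbytes  duration
device                  
web       8690       152
ios       7489       349
sort by duration descending:
        kbytes  duration
device                  
ios       7489       349
web       8690       152
add column kbytes_plus_duration = t['kbytes'] + t['duration']:
        kbytes  duration  kbytes_plus_duration
device                                        
ios       7489       349                  7838
web       8690       152                  8842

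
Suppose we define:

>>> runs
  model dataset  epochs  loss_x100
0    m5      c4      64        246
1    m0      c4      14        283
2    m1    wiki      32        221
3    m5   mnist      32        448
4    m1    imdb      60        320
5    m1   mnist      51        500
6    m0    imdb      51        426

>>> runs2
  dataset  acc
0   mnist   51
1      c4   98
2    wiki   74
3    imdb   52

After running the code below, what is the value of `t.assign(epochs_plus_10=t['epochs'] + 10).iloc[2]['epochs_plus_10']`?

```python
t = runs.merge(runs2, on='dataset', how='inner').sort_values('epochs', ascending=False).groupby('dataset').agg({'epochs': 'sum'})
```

merge on 'dataset' (how='inner') → 7 rows:
  model dataset  epochs  loss_x100  acc
0    m5      c4      64        246   98
1    m0      c4      14        283   98
2    m1    wiki      32        221   74
3    m5   mnist      32        448   51
4    m1    imdb      60        320   52
5    m1   mnist      51        500   51
6    m0    imdb      51        426   52
sort by epochs descending:
  model dataset  epochs  loss_x100  acc
0    m5      c4      64        246   98
4    m1    imdb      60        320   52
5    m1   mnist      51        500   51
6    m0    imdb      51        426   52
2    m1    wiki      32        221   74
3    m5   mnist      32        448   51
1    m0      c4      14        283   98
group by dataset, sum of epochs:
         epochs
dataset        
c4           78
imdb        111
mnist        83
wiki         32
add column epochs_plus_10 = t['epochs'] + 10:
         epochs  epochs_plus_10
dataset                        
c4           78              88
imdb        111             121
mnist        83              93
wiki         32              42
value at position 2, column 'epochs_plus_10' → 93

93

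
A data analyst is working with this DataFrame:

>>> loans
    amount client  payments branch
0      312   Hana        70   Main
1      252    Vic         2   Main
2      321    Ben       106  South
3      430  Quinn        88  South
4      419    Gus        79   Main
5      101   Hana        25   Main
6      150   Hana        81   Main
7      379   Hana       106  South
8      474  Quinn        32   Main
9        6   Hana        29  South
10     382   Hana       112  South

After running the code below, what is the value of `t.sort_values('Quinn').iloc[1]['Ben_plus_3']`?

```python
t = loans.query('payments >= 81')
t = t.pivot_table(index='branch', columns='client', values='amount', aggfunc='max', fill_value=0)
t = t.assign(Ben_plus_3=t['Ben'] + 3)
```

filter rows where payments >= 81:
    amount client  payments branch
2      321    Ben       106  South
3      430  Quinn        88  South
6      150   Hana        81   Main
7      379   Hana       106  South
10     382   Hana       112  South
pivot: rows=branch, cols=client, max(amount):
client  Ben  Hana  Quinn
branch                  
Main      0   150      0
South   321   382    430
add column Ben_plus_3 = t['Ben'] + 3:
client  Ben  Hana  Quinn  Ben_plus_3
branch                              
Main      0   150      0           3
South   321   382    430         324
sort by Quinn:
client  Ben  Hana  Quinn  Ben_plus_3
branch                              
Main      0   150      0           3
South   321   382    430         324
Hence 324.

324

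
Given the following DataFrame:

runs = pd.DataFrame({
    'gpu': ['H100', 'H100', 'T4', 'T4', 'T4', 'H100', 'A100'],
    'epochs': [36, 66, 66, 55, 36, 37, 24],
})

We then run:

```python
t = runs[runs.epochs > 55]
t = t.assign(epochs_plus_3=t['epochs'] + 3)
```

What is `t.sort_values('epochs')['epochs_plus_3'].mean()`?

filter rows where epochs > 55:
    gpu  epochs
1  H100      66
2    T4      66
add column epochs_plus_3 = t['epochs'] + 3:
    gpu  epochs  epochs_plus_3
1  H100      66             69
2    T4      66             69
sort by epochs:
    gpu  epochs  epochs_plus_3
1  H100      66             69
2    T4      66             69
The mean of column 'epochs_plus_3' is 69.0.

69.0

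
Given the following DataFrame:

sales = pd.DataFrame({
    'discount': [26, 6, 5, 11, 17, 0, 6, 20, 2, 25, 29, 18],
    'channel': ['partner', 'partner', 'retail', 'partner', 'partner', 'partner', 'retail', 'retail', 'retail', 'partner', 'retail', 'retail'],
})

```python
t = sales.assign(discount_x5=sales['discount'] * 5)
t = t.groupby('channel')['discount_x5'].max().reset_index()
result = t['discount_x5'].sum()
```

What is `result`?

275

add column discount_x5 = sales['discount'] * 5:
    discount  channel  discount_x5
0         26  partner          130
1          6  partner           30
2          5   retail           25
3         11  partner           55
4         17  partner           85
5          0  partner            0
6          6   retail           30
7         20   retail          100
8          2   retail           10
9         25  partner          125
10        29   retail          145
11        18   retail           90
group by channel, max of discount_x5:
channel
partner    130
retail     145
Name: discount_x5, dtype: int64
reset_index():
   channel  discount_x5
0  partner          130
1   retail          145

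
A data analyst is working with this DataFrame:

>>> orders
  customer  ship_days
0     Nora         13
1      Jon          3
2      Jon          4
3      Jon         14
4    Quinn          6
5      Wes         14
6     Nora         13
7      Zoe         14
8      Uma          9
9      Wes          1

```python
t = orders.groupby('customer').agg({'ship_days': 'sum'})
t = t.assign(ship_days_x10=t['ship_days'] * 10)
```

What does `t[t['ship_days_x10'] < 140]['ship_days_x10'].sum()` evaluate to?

150

group by customer, sum of ship_days:
          ship_days
customer           
Jon              21
Nora             26
Quinn             6
Uma               9
Wes              15
Zoe              14
add column ship_days_x10 = t['ship_days'] * 10:
          ship_days  ship_days_x10
customer                          
Jon              21            210
Nora             26            260
Quinn             6             60
Uma               9             90
Wes              15            150
Zoe              14            140
filter rows where ship_days_x10 < 140:
          ship_days  ship_days_x10
customer                          
Quinn             6             60
Uma               9             90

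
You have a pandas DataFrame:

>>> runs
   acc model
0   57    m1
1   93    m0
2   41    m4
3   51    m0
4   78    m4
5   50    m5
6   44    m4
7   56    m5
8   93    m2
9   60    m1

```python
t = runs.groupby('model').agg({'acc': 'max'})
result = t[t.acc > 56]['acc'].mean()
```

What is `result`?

81.0

group by model, max of acc:
       acc
model     
m0      93
m1      60
m2      93
m4      78
m5      56
filter rows where acc > 56:
       acc
model     
m0      93
m1      60
m2      93
m4      78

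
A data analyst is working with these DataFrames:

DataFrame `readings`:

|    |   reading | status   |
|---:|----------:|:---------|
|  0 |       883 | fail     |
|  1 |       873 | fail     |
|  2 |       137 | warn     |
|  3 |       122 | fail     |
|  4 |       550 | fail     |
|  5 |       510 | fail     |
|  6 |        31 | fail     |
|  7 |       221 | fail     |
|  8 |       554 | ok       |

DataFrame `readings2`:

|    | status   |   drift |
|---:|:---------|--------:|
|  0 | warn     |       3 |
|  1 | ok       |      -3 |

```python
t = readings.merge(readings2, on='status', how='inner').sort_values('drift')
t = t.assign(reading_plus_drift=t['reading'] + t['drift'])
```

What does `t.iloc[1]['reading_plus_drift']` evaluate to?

merge on 'status' (how='inner') → 2 rows:
   reading status  drift
0      137   warn      3
1      554     ok     -3
sort by drift:
   reading status  drift
1      554     ok     -3
0      137   warn      3
add column reading_plus_drift = t['reading'] + t['drift']:
   reading status  drift  reading_plus_drift
1      554     ok     -3                 551
0      137   warn      3                 140
Taking the value at position 1, column 'reading_plus_drift' gives 140.

140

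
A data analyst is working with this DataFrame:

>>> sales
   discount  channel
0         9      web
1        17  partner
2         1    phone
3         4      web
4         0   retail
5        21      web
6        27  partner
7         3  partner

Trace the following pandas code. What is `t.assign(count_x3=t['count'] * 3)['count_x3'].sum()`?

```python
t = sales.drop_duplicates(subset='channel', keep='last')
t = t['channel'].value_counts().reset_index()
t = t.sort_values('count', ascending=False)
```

12

drop duplicate channel (keep=last):
   discount  channel
2         1    phone
4         0   retail
5        21      web
7         3  partner
value_counts of channel:
channel
phone      1
retail     1
web        1
partner    1
Name: count, dtype: int64
reset_index():
   channel  count
0    phone      1
1   retail      1
2      web      1
3  partner      1
sort by count descending:
   channel  count
0    phone      1
1   retail      1
2      web      1
3  partner      1
add column count_x3 = t['count'] * 3:
   channel  count  count_x3
0    phone      1         3
1   retail      1         3
2      web      1         3
3  partner      1         3
Then the sum of column 'count_x3': 12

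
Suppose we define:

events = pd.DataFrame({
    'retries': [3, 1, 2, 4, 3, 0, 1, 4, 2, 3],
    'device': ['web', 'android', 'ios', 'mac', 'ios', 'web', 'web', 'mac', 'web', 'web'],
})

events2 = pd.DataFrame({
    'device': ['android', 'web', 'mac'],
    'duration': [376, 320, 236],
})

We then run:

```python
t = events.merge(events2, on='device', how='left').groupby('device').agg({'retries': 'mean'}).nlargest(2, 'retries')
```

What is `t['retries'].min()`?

2.5

merge on 'device' (how='left') → 10 rows:
   retries   device  duration
0        3      web     320.0
1        1  android     376.0
2        2      ios       NaN
3        4      mac     236.0
4        3      ios       NaN
5        0      web     320.0
6        1      web     320.0
7        4      mac     236.0
8        2      web     320.0
9        3      web     320.0
group by device, mean of retries:
         retries
device          
android      1.0
ios          2.5
mac          4.0
web          1.8
take 2 rows with largest retries:
        retries
device         
mac         4.0
ios         2.5
So min() = 2.5.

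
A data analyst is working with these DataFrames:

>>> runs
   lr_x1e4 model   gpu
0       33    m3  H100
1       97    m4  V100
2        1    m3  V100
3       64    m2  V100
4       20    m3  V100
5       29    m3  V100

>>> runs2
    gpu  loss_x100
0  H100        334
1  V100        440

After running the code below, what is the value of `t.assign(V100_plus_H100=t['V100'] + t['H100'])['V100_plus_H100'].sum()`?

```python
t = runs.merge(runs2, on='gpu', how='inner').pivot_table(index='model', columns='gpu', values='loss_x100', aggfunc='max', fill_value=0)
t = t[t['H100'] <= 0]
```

merge on 'gpu' (how='inner') → 6 rows:
   lr_x1e4 model   gpu  loss_x100
0       33    m3  H100        334
1       97    m4  V100        440
2        1    m3  V100        440
3       64    m2  V100        440
4       20    m3  V100        440
5       29    m3  V100        440
pivot: rows=model, cols=gpu, max(loss_x100):
gpu    H100  V100
model            
m2        0   440
m3      334   440
m4        0   440
filter rows where H100 <= 0:
gpu    H100  V100
model            
m2        0   440
m4        0   440
add column V100_plus_H100 = t['V100'] + t['H100']:
gpu    H100  V100  V100_plus_H100
model                            
m2        0   440             440
m4        0   440             440
So sum() = 880.

880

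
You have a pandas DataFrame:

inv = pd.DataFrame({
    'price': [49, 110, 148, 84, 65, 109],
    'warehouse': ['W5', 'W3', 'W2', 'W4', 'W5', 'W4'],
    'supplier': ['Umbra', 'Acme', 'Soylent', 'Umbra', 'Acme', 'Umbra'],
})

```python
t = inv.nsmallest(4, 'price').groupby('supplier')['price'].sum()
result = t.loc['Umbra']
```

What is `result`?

take 4 rows with smallest price:
   price warehouse supplier
0     49        W5    Umbra
4     65        W5     Acme
3     84        W4    Umbra
5    109        W4    Umbra
group by supplier, sum of price:
supplier
Acme      65
Umbra    242
Name: price, dtype: int64
Taking the value at index 'Umbra' gives 242.

242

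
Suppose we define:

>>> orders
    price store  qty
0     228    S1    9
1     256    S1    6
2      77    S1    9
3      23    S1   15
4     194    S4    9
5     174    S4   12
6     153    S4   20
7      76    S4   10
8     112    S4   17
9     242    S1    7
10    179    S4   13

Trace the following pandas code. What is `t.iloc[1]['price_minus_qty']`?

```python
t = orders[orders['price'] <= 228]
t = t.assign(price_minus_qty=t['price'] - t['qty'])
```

filter rows where price <= 228:
    price store  qty
0     228    S1    9
2      77    S1    9
3      23    S1   15
4     194    S4    9
5     174    S4   12
6     153    S4   20
7      76    S4   10
8     112    S4   17
10    179    S4   13
add column price_minus_qty = t['price'] - t['qty']:
    price store  qty  price_minus_qty
0     228    S1    9              219
2      77    S1    9               68
3      23    S1   15                8
4     194    S4    9              185
5     174    S4   12              162
6     153    S4   20              133
7      76    S4   10               66
8     112    S4   17               95
10    179    S4   13              166
value at position 1, column 'price_minus_qty' → 68

68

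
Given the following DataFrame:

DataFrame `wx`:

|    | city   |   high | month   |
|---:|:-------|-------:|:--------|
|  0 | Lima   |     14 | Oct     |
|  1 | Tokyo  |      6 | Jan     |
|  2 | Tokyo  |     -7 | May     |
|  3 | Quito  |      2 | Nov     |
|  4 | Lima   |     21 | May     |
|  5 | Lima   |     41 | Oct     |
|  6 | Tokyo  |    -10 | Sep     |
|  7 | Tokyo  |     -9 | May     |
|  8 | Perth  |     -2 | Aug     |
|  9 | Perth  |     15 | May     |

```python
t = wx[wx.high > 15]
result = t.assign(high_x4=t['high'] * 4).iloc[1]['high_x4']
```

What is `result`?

filter rows where high > 15:
   city  high month
4  Lima    21   May
5  Lima    41   Oct
add column high_x4 = t['high'] * 4:
   city  high month  high_x4
4  Lima    21   May       84
5  Lima    41   Oct      164
Taking the value at position 1, column 'high_x4' gives 164.

164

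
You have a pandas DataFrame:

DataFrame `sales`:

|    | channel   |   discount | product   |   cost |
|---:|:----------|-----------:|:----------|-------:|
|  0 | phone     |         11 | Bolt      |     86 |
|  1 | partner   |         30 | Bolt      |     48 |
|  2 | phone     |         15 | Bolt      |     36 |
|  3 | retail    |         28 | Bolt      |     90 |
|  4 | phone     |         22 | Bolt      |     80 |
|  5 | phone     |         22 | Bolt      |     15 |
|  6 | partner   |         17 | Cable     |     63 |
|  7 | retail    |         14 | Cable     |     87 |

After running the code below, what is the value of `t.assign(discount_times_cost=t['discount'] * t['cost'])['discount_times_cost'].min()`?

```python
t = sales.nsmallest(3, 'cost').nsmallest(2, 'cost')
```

take 3 rows with smallest cost:
   channel  discount product  cost
5    phone        22    Bolt    15
2    phone        15    Bolt    36
1  partner        30    Bolt    48
take 2 rows with smallest cost:
  channel  discount product  cost
5   phone        22    Bolt    15
2   phone        15    Bolt    36
add column discount_times_cost = t['discount'] * t['cost']:
  channel  discount product  cost  discount_times_cost
5   phone        22    Bolt    15                  330
2   phone        15    Bolt    36                  540
The min of column 'discount_times_cost' is 330.

330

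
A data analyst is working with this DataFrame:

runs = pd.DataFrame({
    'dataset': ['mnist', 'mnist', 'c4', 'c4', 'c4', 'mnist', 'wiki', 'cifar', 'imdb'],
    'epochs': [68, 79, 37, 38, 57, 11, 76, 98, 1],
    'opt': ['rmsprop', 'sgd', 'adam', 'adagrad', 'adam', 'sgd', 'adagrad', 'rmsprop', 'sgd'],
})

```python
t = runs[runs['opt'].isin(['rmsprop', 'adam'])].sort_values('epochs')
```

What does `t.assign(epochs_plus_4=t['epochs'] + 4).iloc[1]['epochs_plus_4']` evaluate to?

61

filter rows where opt in ['rmsprop', 'adam']:
  dataset  epochs      opt
0   mnist      68  rmsprop
2      c4      37     adam
4      c4      57     adam
7   cifar      98  rmsprop
sort by epochs:
  dataset  epochs      opt
2      c4      37     adam
4      c4      57     adam
0   mnist      68  rmsprop
7   cifar      98  rmsprop
add column epochs_plus_4 = t['epochs'] + 4:
  dataset  epochs      opt  epochs_plus_4
2      c4      37     adam             41
4      c4      57     adam             61
0   mnist      68  rmsprop             72
7   cifar      98  rmsprop            102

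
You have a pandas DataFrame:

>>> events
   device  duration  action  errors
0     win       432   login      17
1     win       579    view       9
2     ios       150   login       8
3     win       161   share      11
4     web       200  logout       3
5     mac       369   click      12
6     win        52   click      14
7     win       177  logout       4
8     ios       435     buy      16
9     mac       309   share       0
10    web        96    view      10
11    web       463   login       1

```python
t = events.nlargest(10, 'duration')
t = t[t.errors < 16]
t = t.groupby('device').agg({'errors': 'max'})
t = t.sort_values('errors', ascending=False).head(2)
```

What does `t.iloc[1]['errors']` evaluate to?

take 10 rows with largest duration:
   device  duration  action  errors
1     win       579    view       9
11    web       463   login       1
8     ios       435     buy      16
0     win       432   login      17
5     mac       369   click      12
9     mac       309   share       0
4     web       200  logout       3
7     win       177  logout       4
3     win       161   share      11
2     ios       150   login       8
filter rows where errors < 16:
   device  duration  action  errors
1     win       579    view       9
11    web       463   login       1
5     mac       369   click      12
9     mac       309   share       0
4     web       200  logout       3
7     win       177  logout       4
3     win       161   share      11
2     ios       150   login       8
group by device, max of errors:
        errors
device        
ios          8
mac         12
web          3
win         11
sort by errors descending:
        errors
device        
mac         12
win         11
ios          8
web          3
take first 2 rows:
        errors
device        
mac         12
win         11
value at position 1, column 'errors' → 11

11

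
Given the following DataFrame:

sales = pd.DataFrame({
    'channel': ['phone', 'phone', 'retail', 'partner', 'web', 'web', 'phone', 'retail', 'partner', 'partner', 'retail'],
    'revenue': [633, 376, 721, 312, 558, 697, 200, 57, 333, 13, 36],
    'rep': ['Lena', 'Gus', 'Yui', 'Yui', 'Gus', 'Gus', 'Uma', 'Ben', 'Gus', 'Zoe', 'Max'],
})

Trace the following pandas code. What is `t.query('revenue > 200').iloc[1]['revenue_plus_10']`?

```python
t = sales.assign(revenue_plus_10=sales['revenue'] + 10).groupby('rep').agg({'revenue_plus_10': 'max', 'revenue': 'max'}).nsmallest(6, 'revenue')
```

707

add column revenue_plus_10 = sales['revenue'] + 10:
    channel  revenue   rep  revenue_plus_10
0     phone      633  Lena              643
1     phone      376   Gus              386
2    retail      721   Yui              731
3   partner      312   Yui              322
4       web      558   Gus              568
5       web      697   Gus              707
6     phone      200   Uma              210
7    retail       57   Ben               67
8   partner      333   Gus              343
9   partner       13   Zoe               23
10   retail       36   Max               46
group by rep: max(revenue_plus_10), max(revenue):
      revenue_plus_10  revenue
rep                           
Ben                67       57
Gus               707      697
Lena              643      633
Max                46       36
Uma               210      200
Yui               731      721
Zoe                23       13
take 6 rows with smallest revenue:
      revenue_plus_10  revenue
rep                           
Zoe                23       13
Max                46       36
Ben                67       57
Uma               210      200
Lena              643      633
Gus               707      697
filter rows where revenue > 200:
      revenue_plus_10  revenue
rep                           
Lena              643      633
Gus               707      697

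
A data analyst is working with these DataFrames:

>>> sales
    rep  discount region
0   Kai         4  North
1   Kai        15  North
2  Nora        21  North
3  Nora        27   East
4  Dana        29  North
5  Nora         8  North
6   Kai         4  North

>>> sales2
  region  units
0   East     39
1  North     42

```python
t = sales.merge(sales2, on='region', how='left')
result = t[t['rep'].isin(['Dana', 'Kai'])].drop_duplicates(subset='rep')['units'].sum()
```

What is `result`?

merge on 'region' (how='left') → 7 rows:
    rep  discount region  units
0   Kai         4  North     42
1   Kai        15  North     42
2  Nora        21  North     42
3  Nora        27   East     39
4  Dana        29  North     42
5  Nora         8  North     42
6   Kai         4  North     42
filter rows where rep in ['Dana', 'Kai']:
    rep  discount region  units
0   Kai         4  North     42
1   Kai        15  North     42
4  Dana        29  North     42
6   Kai         4  North     42
drop duplicate rep (keep=first):
    rep  discount region  units
0   Kai         4  North     42
4  Dana        29  North     42
The sum of column 'units' is 84.

84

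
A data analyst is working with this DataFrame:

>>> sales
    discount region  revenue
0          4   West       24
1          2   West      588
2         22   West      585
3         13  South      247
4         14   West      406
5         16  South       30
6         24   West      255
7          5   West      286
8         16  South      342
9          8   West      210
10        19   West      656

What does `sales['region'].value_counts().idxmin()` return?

South

value_counts of region:
region
West     8
South    3
Name: count, dtype: int64
So idxmin() = South.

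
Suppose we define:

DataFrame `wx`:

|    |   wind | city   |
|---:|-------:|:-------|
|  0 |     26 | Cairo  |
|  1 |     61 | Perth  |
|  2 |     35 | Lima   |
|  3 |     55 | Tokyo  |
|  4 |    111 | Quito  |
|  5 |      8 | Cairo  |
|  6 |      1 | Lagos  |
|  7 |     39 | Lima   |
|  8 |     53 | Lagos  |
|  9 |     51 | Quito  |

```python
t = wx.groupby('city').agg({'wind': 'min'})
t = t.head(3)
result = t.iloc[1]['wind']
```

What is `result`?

1

group by city, min of wind:
       wind
city       
Cairo     8
Lagos     1
Lima     35
Perth    61
Quito    51
Tokyo    55
take first 3 rows:
       wind
city       
Cairo     8
Lagos     1
Lima     35
value at position 1, column 'wind' → 1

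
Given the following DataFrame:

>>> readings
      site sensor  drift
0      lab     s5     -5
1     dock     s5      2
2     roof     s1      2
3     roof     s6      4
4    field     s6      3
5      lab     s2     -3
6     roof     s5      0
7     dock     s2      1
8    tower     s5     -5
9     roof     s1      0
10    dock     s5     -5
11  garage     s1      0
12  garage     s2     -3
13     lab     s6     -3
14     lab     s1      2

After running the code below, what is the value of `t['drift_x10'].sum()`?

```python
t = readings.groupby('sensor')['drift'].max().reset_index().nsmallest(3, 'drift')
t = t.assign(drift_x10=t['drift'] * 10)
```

group by sensor, max of drift:
sensor
s1    2
s2    1
s5    2
s6    4
Name: drift, dtype: int64
reset_index():
  sensor  drift
0     s1      2
1     s2      1
2     s5      2
3     s6      4
take 3 rows with smallest drift:
  sensor  drift
1     s2      1
0     s1      2
2     s5      2
add column drift_x10 = t['drift'] * 10:
  sensor  drift  drift_x10
1     s2      1         10
0     s1      2         20
2     s5      2         20
sum of column 'drift_x10' → 50

50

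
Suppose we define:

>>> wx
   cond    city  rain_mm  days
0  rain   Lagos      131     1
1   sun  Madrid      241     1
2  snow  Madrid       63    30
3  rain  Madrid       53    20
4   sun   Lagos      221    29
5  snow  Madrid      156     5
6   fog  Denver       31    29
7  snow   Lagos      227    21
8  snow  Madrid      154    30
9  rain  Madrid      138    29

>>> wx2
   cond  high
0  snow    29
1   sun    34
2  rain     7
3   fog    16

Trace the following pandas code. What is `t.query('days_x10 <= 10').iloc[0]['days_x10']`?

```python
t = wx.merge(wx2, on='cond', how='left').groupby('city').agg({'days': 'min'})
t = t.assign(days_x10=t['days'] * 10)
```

merge on 'cond' (how='left') → 10 rows:
   cond    city  rain_mm  days  high
0  rain   Lagos      131     1     7
1   sun  Madrid      241     1    34
2  snow  Madrid       63    30    29
3  rain  Madrid       53    20     7
4   sun   Lagos      221    29    34
5  snow  Madrid      156     5    29
6   fog  Denver       31    29    16
7  snow   Lagos      227    21    29
8  snow  Madrid      154    30    29
9  rain  Madrid      138    29     7
group by city, min of days:
        days
city        
Denver    29
Lagos      1
Madrid     1
add column days_x10 = t['days'] * 10:
        days  days_x10
city                  
Denver    29       290
Lagos      1        10
Madrid     1        10
filter rows where days_x10 <= 10:
        days  days_x10
city                  
Lagos      1        10
Madrid     1        10

10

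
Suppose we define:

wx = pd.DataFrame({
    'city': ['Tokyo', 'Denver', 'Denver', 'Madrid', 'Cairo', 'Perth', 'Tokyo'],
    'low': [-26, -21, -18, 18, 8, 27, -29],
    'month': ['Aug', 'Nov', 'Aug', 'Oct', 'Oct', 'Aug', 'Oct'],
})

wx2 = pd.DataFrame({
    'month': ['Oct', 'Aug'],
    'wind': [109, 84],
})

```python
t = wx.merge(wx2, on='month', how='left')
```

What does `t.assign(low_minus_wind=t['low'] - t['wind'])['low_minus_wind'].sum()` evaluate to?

merge on 'month' (how='left') → 7 rows:
     city  low month   wind
0   Tokyo  -26   Aug   84.0
1  Denver  -21   Nov    NaN
2  Denver  -18   Aug   84.0
3  Madrid   18   Oct  109.0
4   Cairo    8   Oct  109.0
5   Perth   27   Aug   84.0
6   Tokyo  -29   Oct  109.0
add column low_minus_wind = t['low'] - t['wind']:
     city  low month   wind  low_minus_wind
0   Tokyo  -26   Aug   84.0          -110.0
1  Denver  -21   Nov    NaN             NaN
2  Denver  -18   Aug   84.0          -102.0
3  Madrid   18   Oct  109.0           -91.0
4   Cairo    8   Oct  109.0          -101.0
5   Perth   27   Aug   84.0           -57.0
6   Tokyo  -29   Oct  109.0          -138.0
The sum of column 'low_minus_wind' is -599.0.

-599.0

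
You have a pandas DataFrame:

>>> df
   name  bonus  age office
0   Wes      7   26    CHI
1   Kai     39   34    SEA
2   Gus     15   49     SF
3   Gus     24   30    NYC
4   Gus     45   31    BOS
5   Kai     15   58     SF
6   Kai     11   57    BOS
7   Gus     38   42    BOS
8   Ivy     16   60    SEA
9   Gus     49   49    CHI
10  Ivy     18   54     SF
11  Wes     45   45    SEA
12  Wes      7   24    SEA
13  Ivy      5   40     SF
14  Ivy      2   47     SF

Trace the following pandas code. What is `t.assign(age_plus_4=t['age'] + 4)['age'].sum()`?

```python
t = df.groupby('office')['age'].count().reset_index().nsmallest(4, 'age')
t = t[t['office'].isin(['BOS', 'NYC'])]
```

4

group by office, count of age:
office
BOS    3
CHI    2
NYC    1
SEA    4
SF     5
Name: age, dtype: int64
reset_index():
  office  age
0    BOS    3
1    CHI    2
2    NYC    1
3    SEA    4
4     SF    5
take 4 rows with smallest age:
  office  age
2    NYC    1
1    CHI    2
0    BOS    3
3    SEA    4
filter rows where office in ['BOS', 'NYC']:
  office  age
2    NYC    1
0    BOS    3
add column age_plus_4 = t['age'] + 4:
  office  age  age_plus_4
2    NYC    1           5
0    BOS    3           7
The sum of column 'age' is 4.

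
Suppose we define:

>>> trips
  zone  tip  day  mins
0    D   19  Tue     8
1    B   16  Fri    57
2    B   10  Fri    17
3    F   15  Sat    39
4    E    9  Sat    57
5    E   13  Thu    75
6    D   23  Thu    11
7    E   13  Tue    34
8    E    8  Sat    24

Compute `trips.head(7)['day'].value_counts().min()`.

take first 7 rows:
  zone  tip  day  mins
0    D   19  Tue     8
1    B   16  Fri    57
2    B   10  Fri    17
3    F   15  Sat    39
4    E    9  Sat    57
5    E   13  Thu    75
6    D   23  Thu    11
value_counts of day:
day
Fri    2
Sat    2
Thu    2
Tue    1
Name: count, dtype: int64

1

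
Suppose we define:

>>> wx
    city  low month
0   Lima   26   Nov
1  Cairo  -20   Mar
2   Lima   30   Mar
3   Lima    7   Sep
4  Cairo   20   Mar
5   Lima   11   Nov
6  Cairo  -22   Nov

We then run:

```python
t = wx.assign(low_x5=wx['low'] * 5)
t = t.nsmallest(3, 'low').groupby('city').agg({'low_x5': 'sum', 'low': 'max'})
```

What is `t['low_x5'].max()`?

35

add column low_x5 = wx['low'] * 5:
    city  low month  low_x5
0   Lima   26   Nov     130
1  Cairo  -20   Mar    -100
2   Lima   30   Mar     150
3   Lima    7   Sep      35
4  Cairo   20   Mar     100
5   Lima   11   Nov      55
6  Cairo  -22   Nov    -110
take 3 rows with smallest low:
    city  low month  low_x5
6  Cairo  -22   Nov    -110
1  Cairo  -20   Mar    -100
3   Lima    7   Sep      35
group by city: sum(low_x5), max(low):
       low_x5  low
city              
Cairo    -210  -20
Lima       35    7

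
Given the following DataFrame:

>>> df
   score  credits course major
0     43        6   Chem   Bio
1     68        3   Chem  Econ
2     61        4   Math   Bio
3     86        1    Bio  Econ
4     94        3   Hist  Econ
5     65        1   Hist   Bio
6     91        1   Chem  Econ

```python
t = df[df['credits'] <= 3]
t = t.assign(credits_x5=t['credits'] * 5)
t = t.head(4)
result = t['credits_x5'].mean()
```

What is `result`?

10.0

filter rows where credits <= 3:
   score  credits course major
1     68        3   Chem  Econ
3     86        1    Bio  Econ
4     94        3   Hist  Econ
5     65        1   Hist   Bio
6     91        1   Chem  Econ
add column credits_x5 = t['credits'] * 5:
   score  credits course major  credits_x5
1     68        3   Chem  Econ          15
3     86        1    Bio  Econ           5
4     94        3   Hist  Econ          15
5     65        1   Hist   Bio           5
6     91        1   Chem  Econ           5
take first 4 rows:
   score  credits course major  credits_x5
1     68        3   Chem  Econ          15
3     86        1    Bio  Econ           5
4     94        3   Hist  Econ          15
5     65        1   Hist   Bio           5
mean of column 'credits_x5' → 10.0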